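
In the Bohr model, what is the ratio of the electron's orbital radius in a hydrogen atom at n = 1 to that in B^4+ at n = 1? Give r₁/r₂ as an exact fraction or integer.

5

r ∝ Z^-1 · n^2
r₁/r₂ = (1/5)^-1 · (1/1)^2 = 5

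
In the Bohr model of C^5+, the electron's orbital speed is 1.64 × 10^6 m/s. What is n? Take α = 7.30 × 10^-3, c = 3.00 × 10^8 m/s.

v_n = Zαc/n ⇒ n = Zαc/v = 6 × 0.00730 × 3.00 × 10^8 / 1.64 × 10^6 ≈ 8.01
n = 8

8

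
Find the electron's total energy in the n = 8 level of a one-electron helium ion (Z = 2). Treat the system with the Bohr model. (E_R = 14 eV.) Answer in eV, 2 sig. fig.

E_n = −E_R·Z²/n² = −14 × 2²/8² = -0.88 eV

-0.88 eV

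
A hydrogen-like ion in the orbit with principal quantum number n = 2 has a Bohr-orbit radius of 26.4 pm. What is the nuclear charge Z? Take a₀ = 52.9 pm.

r_n = n²a₀/Z ⇒ Z = n²a₀/r = 2² × 52.9 / 26.4 ≈ 8.02
Z = 8

8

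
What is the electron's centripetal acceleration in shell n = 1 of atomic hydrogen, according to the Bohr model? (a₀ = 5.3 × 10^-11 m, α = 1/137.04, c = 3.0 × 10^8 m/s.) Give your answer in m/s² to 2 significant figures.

r = n²a₀/Z = 5.3 × 10^-11 m, v = Zαc/n = 2.2 × 10^6 m/s
a = v²/r = (2.2 × 10^6)² / 5.3 × 10^-11 = 9.0 × 10^22 m/s²

9.0 × 10^22 m/s²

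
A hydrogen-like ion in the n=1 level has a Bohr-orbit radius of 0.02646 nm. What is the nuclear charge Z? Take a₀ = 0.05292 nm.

r_n = n²a₀/Z ⇒ Z = n²a₀/r = 1² × 0.05292 / 0.02646 ≈ 2.00
Z = 2

2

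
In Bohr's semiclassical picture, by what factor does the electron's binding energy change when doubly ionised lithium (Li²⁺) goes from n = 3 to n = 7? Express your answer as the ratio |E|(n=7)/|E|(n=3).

9/49

|E| ∝ Z^2 · n^-2; with Z fixed, |E| ∝ n^-2.
|E|(n=7)/|E|(n=3) = (7/3)^-2 = 9/49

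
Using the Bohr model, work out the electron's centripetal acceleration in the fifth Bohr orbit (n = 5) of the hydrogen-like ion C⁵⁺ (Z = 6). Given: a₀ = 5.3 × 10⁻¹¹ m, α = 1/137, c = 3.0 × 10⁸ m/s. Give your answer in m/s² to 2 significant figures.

3.1 × 10²² m/s²

r = n²a₀/Z = 2.2 × 10⁻¹⁰ m, v = Zαc/n = 2.6 × 10⁶ m/s
a = v²/r = (2.6 × 10⁶)² / 2.2 × 10⁻¹⁰ = 3.1 × 10²² m/s²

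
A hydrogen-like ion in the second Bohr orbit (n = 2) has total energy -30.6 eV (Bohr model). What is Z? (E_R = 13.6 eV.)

3

E_n = −E_R Z²/n² ⇒ Z² = −E_n n²/E_R = 30.6 × 2² / 13.6 ≈ 9.00
Z = 3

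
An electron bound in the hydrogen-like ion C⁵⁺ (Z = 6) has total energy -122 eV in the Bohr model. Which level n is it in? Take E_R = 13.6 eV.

2

E_n = −E_R Z²/n² ⇒ n² = E_R Z²/(−E_n) = 13.6 × 6² / 122 ≈ 4.01
n = 2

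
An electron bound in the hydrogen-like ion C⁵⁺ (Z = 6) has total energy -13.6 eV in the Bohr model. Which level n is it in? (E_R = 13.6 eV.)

E_n = −E_R Z²/n² ⇒ n² = E_R Z²/(−E_n) = 13.6 × 6² / 13.6 ≈ 36.00
n = 6

6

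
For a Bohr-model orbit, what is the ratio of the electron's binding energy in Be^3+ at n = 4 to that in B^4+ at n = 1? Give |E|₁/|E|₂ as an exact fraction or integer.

1/25

|E| ∝ Z^2 · n^-2
|E|₁/|E|₂ = (4/5)^2 · (4/1)^-2 = 1/25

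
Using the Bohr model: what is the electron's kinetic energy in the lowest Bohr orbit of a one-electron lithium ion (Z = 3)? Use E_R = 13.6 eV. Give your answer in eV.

For a Coulomb orbit the virial theorem gives K = −E_n.
E_n = −E_R·Z²/n², so K = E_R·Z²/n² = 13.6 × 3²/1² = 122 eV

122 eV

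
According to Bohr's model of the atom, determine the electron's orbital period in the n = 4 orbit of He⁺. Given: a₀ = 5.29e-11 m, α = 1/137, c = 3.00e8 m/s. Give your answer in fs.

r = n²a₀/Z = 4²·5.29e-11/2 = 4.23e-10 m
v = Zαc/n = 2·0.00730·3.00e8/4 = 1.09e6 m/s
T = 2πr/v = 2.43e-15 s = 2.43 fs

2.43 fs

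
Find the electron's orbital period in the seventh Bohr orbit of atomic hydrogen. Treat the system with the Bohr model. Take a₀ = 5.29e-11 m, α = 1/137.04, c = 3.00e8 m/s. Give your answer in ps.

0.0521 ps

r = n²a₀/Z = 7²·5.29e-11/1 = 2.59e-9 m
v = Zαc/n = 1·0.00730·3.00e8/7 = 3.13e5 m/s
T = 2πr/v = 5.21e-14 s = 0.0521 ps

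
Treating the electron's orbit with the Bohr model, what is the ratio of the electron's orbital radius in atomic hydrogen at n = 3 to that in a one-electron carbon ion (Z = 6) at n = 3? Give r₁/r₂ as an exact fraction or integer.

r ∝ Z^-1 · n^2
r₁/r₂ = (1/6)^-1 · (3/3)^2 = 6

6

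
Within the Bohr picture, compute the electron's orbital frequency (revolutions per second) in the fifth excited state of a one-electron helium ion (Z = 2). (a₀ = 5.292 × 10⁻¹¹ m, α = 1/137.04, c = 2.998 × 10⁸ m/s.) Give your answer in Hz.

r = n²a₀/Z = 9.526 × 10⁻¹⁰ m, v = Zαc/n = 7.292 × 10⁵ m/s
f = v/(2πr) = 1.218 × 10¹⁴ Hz

1.218 × 10¹⁴ Hz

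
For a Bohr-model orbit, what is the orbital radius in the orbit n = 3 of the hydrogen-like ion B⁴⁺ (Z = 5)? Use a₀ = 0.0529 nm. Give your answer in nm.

0.0952 nm

r_n = n²a₀/Z = 3² × 0.0529 / 5
    = 9 × 0.0529 / 5 = 0.0952 nm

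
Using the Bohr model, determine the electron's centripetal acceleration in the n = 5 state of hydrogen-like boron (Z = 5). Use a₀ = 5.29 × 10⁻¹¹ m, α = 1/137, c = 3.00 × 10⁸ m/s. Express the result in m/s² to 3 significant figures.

1.81 × 10²² m/s²

r = n²a₀/Z = 2.64 × 10⁻¹⁰ m, v = Zαc/n = 2.19 × 10⁶ m/s
a = v²/r = (2.19 × 10⁶)² / 2.64 × 10⁻¹⁰ = 1.81 × 10²² m/s²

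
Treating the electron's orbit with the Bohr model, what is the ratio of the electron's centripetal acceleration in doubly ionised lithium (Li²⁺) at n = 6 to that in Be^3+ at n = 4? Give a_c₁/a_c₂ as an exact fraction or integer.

a_c ∝ Z^3 · n^-4
a_c₁/a_c₂ = (3/4)^3 · (6/4)^-4 = 1/12

1/12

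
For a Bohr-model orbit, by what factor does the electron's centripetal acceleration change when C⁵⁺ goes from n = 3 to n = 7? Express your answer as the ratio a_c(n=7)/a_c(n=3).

a_c ∝ Z^3 · n^-4; with Z fixed, a_c ∝ n^-4.
a_c(n=7)/a_c(n=3) = (7/3)^-4 = 81/2401

81/2401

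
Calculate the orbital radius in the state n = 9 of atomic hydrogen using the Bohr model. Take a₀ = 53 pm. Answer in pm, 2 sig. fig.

r_n = n²a₀/Z = 9² × 53 / 1
    = 81 × 53 / 1 = 4300 pm

4300 pm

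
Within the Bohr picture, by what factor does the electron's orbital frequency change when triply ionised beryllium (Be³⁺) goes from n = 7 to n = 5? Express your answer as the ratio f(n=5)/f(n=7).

343/125

f ∝ Z^2 · n^-3; with Z fixed, f ∝ n^-3.
f(n=5)/f(n=7) = (5/7)^-3 = 343/125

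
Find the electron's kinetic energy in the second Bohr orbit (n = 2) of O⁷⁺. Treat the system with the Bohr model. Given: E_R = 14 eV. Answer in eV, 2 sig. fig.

For a Coulomb orbit the virial theorem gives K = −E_n.
E_n = −E_R·Z²/n², so K = E_R·Z²/n² = 14 × 8²/2² = 220 eV

220 eV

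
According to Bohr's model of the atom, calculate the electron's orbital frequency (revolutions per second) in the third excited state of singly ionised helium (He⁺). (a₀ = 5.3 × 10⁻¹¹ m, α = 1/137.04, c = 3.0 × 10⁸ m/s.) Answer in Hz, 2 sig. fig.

r = n²a₀/Z = 4.2 × 10⁻¹⁰ m, v = Zαc/n = 1.1 × 10⁶ m/s
f = v/(2πr) = 4.1 × 10¹⁴ Hz

4.1 × 10¹⁴ Hz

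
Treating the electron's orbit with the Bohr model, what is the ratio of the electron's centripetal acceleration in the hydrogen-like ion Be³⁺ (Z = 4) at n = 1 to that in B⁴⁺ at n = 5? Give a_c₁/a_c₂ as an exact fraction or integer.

320

a_c ∝ Z^3 · n^-4
a_c₁/a_c₂ = (4/5)^3 · (1/5)^-4 = 320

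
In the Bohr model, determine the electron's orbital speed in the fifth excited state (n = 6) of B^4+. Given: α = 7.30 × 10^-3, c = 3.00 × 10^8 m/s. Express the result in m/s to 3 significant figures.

v_n = Zαc/n = 5 × 0.00730 × 3.00 × 10^8 / 6
    = 1.82 × 10^6 m/s

1.82 × 10^6 m/s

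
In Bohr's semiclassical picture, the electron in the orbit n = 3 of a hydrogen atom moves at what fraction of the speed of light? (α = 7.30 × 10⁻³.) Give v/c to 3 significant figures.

0.00243

v_n = Zαc/n, so v/c = Zα/n = 1 × 0.00730 / 3 = 0.00243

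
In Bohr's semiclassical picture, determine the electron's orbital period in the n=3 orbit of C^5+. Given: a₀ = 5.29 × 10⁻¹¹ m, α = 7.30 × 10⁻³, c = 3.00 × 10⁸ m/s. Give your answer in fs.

r = n²a₀/Z = 3²·5.29 × 10⁻¹¹/6 = 7.94 × 10⁻¹¹ m
v = Zαc/n = 6·0.00730·3.00 × 10⁸/3 = 4.38 × 10⁶ m/s
T = 2πr/v = 1.14 × 10⁻¹⁶ s = 0.114 fs

0.114 fs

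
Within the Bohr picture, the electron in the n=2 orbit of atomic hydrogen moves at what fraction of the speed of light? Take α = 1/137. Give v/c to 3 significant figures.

v_n = Zαc/n, so v/c = Zα/n = 1 × 0.00730 / 2 = 0.00365

0.00365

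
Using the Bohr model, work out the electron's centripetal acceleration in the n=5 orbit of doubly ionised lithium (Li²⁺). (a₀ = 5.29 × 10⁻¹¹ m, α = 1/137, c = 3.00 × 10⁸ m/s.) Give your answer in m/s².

r = n²a₀/Z = 4.41 × 10⁻¹⁰ m, v = Zαc/n = 1.31 × 10⁶ m/s
a = v²/r = (1.31 × 10⁶)² / 4.41 × 10⁻¹⁰ = 3.92 × 10²¹ m/s²

3.92 × 10²¹ m/s²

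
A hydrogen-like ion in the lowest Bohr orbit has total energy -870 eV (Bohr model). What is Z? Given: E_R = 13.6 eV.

E_n = −E_R Z²/n² ⇒ Z² = −E_n n²/E_R = 870 × 1² / 13.6 ≈ 63.97
Z = 8

8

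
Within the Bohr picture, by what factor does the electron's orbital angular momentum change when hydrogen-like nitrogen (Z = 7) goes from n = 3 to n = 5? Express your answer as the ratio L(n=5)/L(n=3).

5/3

L = nℏ depends only on n, so L ∝ n.
L(n=5)/L(n=3) = (5/3)^1 = 5/3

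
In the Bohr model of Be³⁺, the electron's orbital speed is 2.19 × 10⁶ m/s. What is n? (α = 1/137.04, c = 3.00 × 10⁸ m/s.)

4

v_n = Zαc/n ⇒ n = Zαc/v = 4 × 0.00730 × 3.00 × 10⁸ / 2.19 × 10⁶ ≈ 4.00
n = 4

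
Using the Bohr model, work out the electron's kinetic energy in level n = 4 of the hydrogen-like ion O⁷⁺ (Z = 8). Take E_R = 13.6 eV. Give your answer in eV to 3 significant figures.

54.4 eV

For a Coulomb orbit the virial theorem gives K = −E_n.
E_n = −E_R·Z²/n², so K = E_R·Z²/n² = 13.6 × 8²/4² = 54.4 eV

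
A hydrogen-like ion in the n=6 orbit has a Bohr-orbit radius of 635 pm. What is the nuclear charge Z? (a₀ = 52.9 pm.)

3

r_n = n²a₀/Z ⇒ Z = n²a₀/r = 6² × 52.9 / 635 ≈ 3.00
Z = 3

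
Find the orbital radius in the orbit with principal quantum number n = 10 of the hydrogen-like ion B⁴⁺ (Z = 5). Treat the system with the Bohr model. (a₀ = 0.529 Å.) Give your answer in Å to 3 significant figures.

r_n = n²a₀/Z = 10² × 0.529 / 5
    = 100 × 0.529 / 5 = 10.6 Å

10.6 Å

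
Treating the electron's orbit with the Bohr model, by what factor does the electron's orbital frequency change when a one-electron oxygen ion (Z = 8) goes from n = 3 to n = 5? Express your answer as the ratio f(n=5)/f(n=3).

27/125

f ∝ Z^2 · n^-3; with Z fixed, f ∝ n^-3.
f(n=5)/f(n=3) = (5/3)^-3 = 27/125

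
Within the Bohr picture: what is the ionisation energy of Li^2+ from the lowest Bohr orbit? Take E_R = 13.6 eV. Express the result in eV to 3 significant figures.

122 eV

E_n = −E_R·Z²/n² = −13.6 × 3²/1² eV = -122 eV
Ionisation energy = −E_n = 122 eV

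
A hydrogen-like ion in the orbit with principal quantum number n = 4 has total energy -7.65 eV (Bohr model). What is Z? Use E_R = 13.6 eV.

3

E_n = −E_R Z²/n² ⇒ Z² = −E_n n²/E_R = 7.65 × 4² / 13.6 ≈ 9.00
Z = 3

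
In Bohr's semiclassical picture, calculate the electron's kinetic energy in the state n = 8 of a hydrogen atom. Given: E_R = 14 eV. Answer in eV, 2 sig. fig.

0.22 eV

For a Coulomb orbit the virial theorem gives K = −E_n.
E_n = −E_R·Z²/n², so K = E_R·Z²/n² = 14 × 1²/8² = 0.22 eV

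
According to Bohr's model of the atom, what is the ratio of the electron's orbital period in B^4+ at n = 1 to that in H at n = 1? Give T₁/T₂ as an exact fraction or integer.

T ∝ Z^-2 · n^3
T₁/T₂ = (5/1)^-2 · (1/1)^3 = 1/25

1/25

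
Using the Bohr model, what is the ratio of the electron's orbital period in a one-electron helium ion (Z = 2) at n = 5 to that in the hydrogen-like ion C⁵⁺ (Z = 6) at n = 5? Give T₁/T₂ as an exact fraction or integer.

T ∝ Z^-2 · n^3
T₁/T₂ = (2/6)^-2 · (5/5)^3 = 9

9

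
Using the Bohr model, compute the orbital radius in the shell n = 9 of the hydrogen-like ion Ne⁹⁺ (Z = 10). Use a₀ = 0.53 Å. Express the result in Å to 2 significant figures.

4.3 Å

r_n = n²a₀/Z = 9² × 0.53 / 10
    = 81 × 0.53 / 10 = 4.3 Å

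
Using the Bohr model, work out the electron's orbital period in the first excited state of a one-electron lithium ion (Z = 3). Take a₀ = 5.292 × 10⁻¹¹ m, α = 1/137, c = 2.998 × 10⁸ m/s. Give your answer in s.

1.351 × 10⁻¹⁶ s

r = n²a₀/Z = 2²·5.292 × 10⁻¹¹/3 = 7.056 × 10⁻¹¹ m
v = Zαc/n = 3·0.007299·2.998 × 10⁸/2 = 3.282 × 10⁶ m/s
T = 2πr/v = 1.351 × 10⁻¹⁶ s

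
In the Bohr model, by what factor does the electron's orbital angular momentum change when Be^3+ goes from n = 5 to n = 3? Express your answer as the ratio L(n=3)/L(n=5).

L = nℏ depends only on n, so L ∝ n.
L(n=3)/L(n=5) = (3/5)^1 = 3/5

3/5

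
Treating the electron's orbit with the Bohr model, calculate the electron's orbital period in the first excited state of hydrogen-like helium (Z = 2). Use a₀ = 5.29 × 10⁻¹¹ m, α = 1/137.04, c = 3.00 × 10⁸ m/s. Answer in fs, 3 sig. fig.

0.304 fs

r = n²a₀/Z = 2²·5.29 × 10⁻¹¹/2 = 1.06 × 10⁻¹⁰ m
v = Zαc/n = 2·0.00730·3.00 × 10⁸/2 = 2.19 × 10⁶ m/s
T = 2πr/v = 3.04 × 10⁻¹⁶ s = 0.304 fs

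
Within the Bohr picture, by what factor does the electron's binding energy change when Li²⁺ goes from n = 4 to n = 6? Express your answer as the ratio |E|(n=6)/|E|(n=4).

|E| ∝ Z^2 · n^-2; with Z fixed, |E| ∝ n^-2.
|E|(n=6)/|E|(n=4) = (6/4)^-2 = 4/9

4/9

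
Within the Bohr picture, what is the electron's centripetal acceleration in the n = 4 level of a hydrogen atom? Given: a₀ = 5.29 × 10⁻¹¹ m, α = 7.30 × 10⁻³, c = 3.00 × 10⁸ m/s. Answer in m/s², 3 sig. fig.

3.54 × 10²⁰ m/s²

r = n²a₀/Z = 8.46 × 10⁻¹⁰ m, v = Zαc/n = 5.47 × 10⁵ m/s
a = v²/r = (5.47 × 10⁵)² / 8.46 × 10⁻¹⁰ = 3.54 × 10²⁰ m/s²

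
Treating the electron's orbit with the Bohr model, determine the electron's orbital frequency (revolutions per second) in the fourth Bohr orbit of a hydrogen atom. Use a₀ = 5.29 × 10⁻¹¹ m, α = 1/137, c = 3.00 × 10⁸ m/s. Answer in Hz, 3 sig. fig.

1.03 × 10¹⁴ Hz

r = n²a₀/Z = 8.46 × 10⁻¹⁰ m, v = Zαc/n = 5.47 × 10⁵ m/s
f = v/(2πr) = 1.03 × 10¹⁴ Hz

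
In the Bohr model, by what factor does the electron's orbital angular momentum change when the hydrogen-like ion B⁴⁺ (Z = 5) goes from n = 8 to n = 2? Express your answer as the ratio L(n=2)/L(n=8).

L = nℏ depends only on n, so L ∝ n.
L(n=2)/L(n=8) = (2/8)^1 = 1/4

1/4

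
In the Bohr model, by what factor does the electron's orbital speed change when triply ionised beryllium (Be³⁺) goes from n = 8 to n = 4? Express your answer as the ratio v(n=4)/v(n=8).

2

v ∝ Z^1 · n^-1; with Z fixed, v ∝ n^-1.
v(n=4)/v(n=8) = (4/8)^-1 = 2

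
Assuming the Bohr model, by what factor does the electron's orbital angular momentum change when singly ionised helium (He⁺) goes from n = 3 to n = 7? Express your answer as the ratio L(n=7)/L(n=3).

L = nℏ depends only on n, so L ∝ n.
L(n=7)/L(n=3) = (7/3)^1 = 7/3

7/3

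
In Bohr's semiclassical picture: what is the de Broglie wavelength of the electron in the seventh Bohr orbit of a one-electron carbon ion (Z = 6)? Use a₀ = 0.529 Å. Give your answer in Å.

3.88 Å

The Bohr quantisation condition is nλ = 2πr_n.
r_n = n²a₀/Z = 4.32 Å
λ = 2πr_n/n = 2π·4.32/7 = 3.88 Å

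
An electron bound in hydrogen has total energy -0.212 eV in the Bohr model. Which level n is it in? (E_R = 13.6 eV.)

E_n = −E_R Z²/n² ⇒ n² = E_R Z²/(−E_n) = 13.6 × 1² / 0.212 ≈ 64.15
n = 8

8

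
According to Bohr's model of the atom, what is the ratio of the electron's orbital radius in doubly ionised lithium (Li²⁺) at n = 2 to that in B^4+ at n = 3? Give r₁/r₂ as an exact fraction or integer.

20/27

r ∝ Z^-1 · n^2
r₁/r₂ = (3/5)^-1 · (2/3)^2 = 20/27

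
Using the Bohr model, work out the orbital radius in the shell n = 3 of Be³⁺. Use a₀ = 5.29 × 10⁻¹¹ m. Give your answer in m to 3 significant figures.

r_n = n²a₀/Z = 3² × 5.29 × 10⁻¹¹ / 4
    = 9 × 5.29 × 10⁻¹¹ / 4 = 1.19 × 10⁻¹⁰ m

1.19 × 10⁻¹⁰ m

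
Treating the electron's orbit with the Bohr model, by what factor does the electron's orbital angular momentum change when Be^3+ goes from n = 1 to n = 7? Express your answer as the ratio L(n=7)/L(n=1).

7

L = nℏ depends only on n, so L ∝ n.
L(n=7)/L(n=1) = (7/1)^1 = 7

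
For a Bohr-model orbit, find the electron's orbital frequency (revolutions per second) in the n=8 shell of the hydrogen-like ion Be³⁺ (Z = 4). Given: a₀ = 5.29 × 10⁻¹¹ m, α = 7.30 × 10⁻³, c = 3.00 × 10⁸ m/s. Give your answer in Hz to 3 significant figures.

r = n²a₀/Z = 8.46 × 10⁻¹⁰ m, v = Zαc/n = 1.09 × 10⁶ m/s
f = v/(2πr) = 2.06 × 10¹⁴ Hz

2.06 × 10¹⁴ Hz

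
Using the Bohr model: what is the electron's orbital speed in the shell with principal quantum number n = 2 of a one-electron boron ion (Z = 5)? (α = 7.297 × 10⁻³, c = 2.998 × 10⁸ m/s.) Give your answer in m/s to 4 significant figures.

v_n = Zαc/n = 5 × 0.007297 × 2.998 × 10⁸ / 2
    = 5.469 × 10⁶ m/s

5.469 × 10⁶ m/s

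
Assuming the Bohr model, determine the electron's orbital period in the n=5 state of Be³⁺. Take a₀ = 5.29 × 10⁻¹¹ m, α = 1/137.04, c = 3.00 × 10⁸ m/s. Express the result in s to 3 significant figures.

r = n²a₀/Z = 5²·5.29 × 10⁻¹¹/4 = 3.31 × 10⁻¹⁰ m
v = Zαc/n = 4·0.00730·3.00 × 10⁸/5 = 1.75 × 10⁶ m/s
T = 2πr/v = 1.19 × 10⁻¹⁵ s

1.19 × 10⁻¹⁵ s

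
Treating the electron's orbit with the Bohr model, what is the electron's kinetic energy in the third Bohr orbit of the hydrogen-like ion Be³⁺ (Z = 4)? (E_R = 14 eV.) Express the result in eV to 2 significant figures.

25 eV

For a Coulomb orbit the virial theorem gives K = −E_n.
E_n = −E_R·Z²/n², so K = E_R·Z²/n² = 14 × 4²/3² = 25 eV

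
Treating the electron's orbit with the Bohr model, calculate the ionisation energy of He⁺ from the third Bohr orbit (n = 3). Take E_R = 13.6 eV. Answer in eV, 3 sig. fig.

6.04 eV

E_n = −E_R·Z²/n² = −13.6 × 2²/3² eV = -6.04 eV
Ionisation energy = −E_n = 6.04 eV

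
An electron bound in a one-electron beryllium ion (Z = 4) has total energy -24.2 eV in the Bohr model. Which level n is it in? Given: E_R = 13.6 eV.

E_n = −E_R Z²/n² ⇒ n² = E_R Z²/(−E_n) = 13.6 × 4² / 24.2 ≈ 8.99
n = 3

3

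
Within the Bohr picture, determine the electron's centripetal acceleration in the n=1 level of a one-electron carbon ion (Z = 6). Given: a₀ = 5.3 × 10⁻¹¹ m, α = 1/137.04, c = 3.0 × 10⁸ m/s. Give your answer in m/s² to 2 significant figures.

2.0 × 10²⁵ m/s²

r = n²a₀/Z = 8.8 × 10⁻¹² m, v = Zαc/n = 1.3 × 10⁷ m/s
a = v²/r = (1.3 × 10⁷)² / 8.8 × 10⁻¹² = 2.0 × 10²⁵ m/s²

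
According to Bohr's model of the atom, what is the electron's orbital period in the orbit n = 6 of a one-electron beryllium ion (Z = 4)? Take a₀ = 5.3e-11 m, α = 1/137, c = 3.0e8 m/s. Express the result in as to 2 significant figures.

2100 as

r = n²a₀/Z = 6²·5.3e-11/4 = 4.8e-10 m
v = Zαc/n = 4·0.0073·3.0e8/6 = 1.5e6 m/s
T = 2πr/v = 2.1e-15 s = 2100 as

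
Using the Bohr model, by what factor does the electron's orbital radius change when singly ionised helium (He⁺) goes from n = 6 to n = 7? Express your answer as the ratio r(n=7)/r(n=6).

49/36

r ∝ Z^-1 · n^2; with Z fixed, r ∝ n^2.
r(n=7)/r(n=6) = (7/6)^2 = 49/36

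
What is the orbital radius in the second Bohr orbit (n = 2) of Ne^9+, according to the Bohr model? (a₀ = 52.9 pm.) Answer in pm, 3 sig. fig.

r_n = n²a₀/Z = 2² × 52.9 / 10
    = 4 × 52.9 / 10 = 21.2 pm

21.2 pm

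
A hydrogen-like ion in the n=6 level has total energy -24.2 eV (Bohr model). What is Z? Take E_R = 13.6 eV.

E_n = −E_R Z²/n² ⇒ Z² = −E_n n²/E_R = 24.2 × 6² / 13.6 ≈ 64.06
Z = 8

8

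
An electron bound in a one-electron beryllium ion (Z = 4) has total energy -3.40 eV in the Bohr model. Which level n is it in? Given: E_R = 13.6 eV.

E_n = −E_R Z²/n² ⇒ n² = E_R Z²/(−E_n) = 13.6 × 4² / 3.40 ≈ 64.00
n = 8

8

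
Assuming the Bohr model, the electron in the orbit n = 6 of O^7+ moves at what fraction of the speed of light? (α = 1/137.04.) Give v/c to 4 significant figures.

0.009730

v_n = Zαc/n, so v/c = Zα/n = 8 × 0.007297 / 6 = 0.009730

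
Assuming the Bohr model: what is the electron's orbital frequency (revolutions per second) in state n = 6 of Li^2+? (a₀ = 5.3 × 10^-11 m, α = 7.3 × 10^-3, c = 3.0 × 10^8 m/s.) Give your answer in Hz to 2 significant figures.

2.7 × 10^14 Hz

r = n²a₀/Z = 6.4 × 10^-10 m, v = Zαc/n = 1.1 × 10^6 m/s
f = v/(2πr) = 2.7 × 10^14 Hz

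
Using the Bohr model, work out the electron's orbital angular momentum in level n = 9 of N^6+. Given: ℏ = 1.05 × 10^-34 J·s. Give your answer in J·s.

9.45 × 10^-34 J·s

L_n = nℏ = 9 × 1.05 × 10^-34 = 9.45 × 10^-34 J·s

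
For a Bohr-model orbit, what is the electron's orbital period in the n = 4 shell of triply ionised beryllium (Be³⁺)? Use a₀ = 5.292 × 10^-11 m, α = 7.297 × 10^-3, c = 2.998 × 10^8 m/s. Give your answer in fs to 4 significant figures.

0.6080 fs

r = n²a₀/Z = 4²·5.292 × 10^-11/4 = 2.117 × 10^-10 m
v = Zαc/n = 4·0.007297·2.998 × 10^8/4 = 2.188 × 10^6 m/s
T = 2πr/v = 6.080 × 10^-16 s = 0.6080 fs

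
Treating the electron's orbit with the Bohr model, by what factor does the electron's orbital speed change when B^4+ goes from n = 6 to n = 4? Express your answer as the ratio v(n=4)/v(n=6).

3/2

v ∝ Z^1 · n^-1; with Z fixed, v ∝ n^-1.
v(n=4)/v(n=6) = (4/6)^-1 = 3/2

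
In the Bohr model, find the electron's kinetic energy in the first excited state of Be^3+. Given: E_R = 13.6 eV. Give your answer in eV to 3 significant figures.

54.4 eV

For a Coulomb orbit the virial theorem gives K = −E_n.
E_n = −E_R·Z²/n², so K = E_R·Z²/n² = 13.6 × 4²/2² = 54.4 eV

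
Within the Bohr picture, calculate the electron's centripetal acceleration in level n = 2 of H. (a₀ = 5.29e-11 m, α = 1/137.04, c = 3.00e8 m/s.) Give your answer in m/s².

r = n²a₀/Z = 2.12e-10 m, v = Zαc/n = 1.09e6 m/s
a = v²/r = (1.09e6)² / 2.12e-10 = 5.66e21 m/s²

5.66e21 m/s²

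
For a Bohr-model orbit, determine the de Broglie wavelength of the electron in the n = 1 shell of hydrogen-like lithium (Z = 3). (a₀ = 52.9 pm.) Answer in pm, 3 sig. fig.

The Bohr quantisation condition is nλ = 2πr_n.
r_n = n²a₀/Z = 17.6 pm
λ = 2πr_n/n = 2π·17.6/1 = 111 pm

111 pm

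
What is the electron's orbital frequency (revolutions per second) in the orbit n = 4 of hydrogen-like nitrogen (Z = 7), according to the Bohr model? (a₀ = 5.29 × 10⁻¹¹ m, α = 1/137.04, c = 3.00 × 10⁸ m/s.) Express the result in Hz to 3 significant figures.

5.04 × 10¹⁵ Hz

r = n²a₀/Z = 1.21 × 10⁻¹⁰ m, v = Zαc/n = 3.83 × 10⁶ m/s
f = v/(2πr) = 5.04 × 10¹⁵ Hz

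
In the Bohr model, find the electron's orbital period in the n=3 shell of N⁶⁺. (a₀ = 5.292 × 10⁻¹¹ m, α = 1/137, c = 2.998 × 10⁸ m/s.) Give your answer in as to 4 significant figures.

83.73 as

r = n²a₀/Z = 3²·5.292 × 10⁻¹¹/7 = 6.804 × 10⁻¹¹ m
v = Zαc/n = 7·0.007299·2.998 × 10⁸/3 = 5.106 × 10⁶ m/s
T = 2πr/v = 8.373 × 10⁻¹⁷ s = 83.73 as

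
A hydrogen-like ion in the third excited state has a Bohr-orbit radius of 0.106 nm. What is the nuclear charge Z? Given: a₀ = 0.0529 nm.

8

r_n = n²a₀/Z ⇒ Z = n²a₀/r = 4² × 0.0529 / 0.106 ≈ 7.98
Z = 8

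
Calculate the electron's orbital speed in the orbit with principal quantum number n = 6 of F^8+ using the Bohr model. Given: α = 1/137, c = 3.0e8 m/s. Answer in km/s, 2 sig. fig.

3300 km/s

v_n = Zαc/n = 9 × 0.0073 × 3.0e8 / 6
    = 3300 km/s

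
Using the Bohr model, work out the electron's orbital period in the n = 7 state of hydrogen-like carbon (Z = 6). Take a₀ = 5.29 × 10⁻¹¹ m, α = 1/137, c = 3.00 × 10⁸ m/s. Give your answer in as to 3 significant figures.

1450 as

r = n²a₀/Z = 7²·5.29 × 10⁻¹¹/6 = 4.32 × 10⁻¹⁰ m
v = Zαc/n = 6·0.00730·3.00 × 10⁸/7 = 1.88 × 10⁶ m/s
T = 2πr/v = 1.45 × 10⁻¹⁵ s = 1450 as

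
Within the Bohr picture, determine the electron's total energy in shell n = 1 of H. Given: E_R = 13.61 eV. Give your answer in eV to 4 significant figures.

E_n = −E_R·Z²/n² = −13.61 × 1²/1² = -13.61 eV

-13.61 eV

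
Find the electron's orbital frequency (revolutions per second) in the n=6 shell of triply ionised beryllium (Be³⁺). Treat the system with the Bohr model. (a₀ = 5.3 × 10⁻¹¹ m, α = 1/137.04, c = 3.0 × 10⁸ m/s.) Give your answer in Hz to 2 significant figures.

4.9 × 10¹⁴ Hz

r = n²a₀/Z = 4.8 × 10⁻¹⁰ m, v = Zαc/n = 1.5 × 10⁶ m/s
f = v/(2πr) = 4.9 × 10¹⁴ Hz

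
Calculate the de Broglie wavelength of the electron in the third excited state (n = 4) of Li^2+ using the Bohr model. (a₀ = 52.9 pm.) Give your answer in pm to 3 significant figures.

The Bohr quantisation condition is nλ = 2πr_n.
r_n = n²a₀/Z = 282 pm
λ = 2πr_n/n = 2π·282/4 = 443 pm

443 pm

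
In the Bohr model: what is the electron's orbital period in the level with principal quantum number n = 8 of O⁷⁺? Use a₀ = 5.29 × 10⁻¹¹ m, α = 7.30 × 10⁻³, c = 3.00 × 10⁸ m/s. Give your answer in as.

r = n²a₀/Z = 8²·5.29 × 10⁻¹¹/8 = 4.23 × 10⁻¹⁰ m
v = Zαc/n = 8·0.00730·3.00 × 10⁸/8 = 2.19 × 10⁶ m/s
T = 2πr/v = 1.21 × 10⁻¹⁵ s = 1210 as

1210 as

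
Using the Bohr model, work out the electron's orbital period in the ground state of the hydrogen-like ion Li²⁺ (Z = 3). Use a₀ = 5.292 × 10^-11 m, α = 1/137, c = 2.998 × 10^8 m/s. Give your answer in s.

r = n²a₀/Z = 1²·5.292 × 10^-11/3 = 1.764 × 10^-11 m
v = Zαc/n = 3·0.007299·2.998 × 10^8/1 = 6.565 × 10^6 m/s
T = 2πr/v = 1.688 × 10^-17 s

1.688 × 10^-17 s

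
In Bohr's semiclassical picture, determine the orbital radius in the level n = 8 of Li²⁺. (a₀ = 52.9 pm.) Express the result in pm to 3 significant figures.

1130 pm

r_n = n²a₀/Z = 8² × 52.9 / 3
    = 64 × 52.9 / 3 = 1130 pm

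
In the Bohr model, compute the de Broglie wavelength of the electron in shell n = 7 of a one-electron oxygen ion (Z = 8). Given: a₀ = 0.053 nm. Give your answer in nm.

The Bohr quantisation condition is nλ = 2πr_n.
r_n = n²a₀/Z = 0.32 nm
λ = 2πr_n/n = 2π·0.32/7 = 0.29 nm

0.29 nm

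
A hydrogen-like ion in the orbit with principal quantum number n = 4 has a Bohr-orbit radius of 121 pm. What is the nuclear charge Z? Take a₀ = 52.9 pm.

r_n = n²a₀/Z ⇒ Z = n²a₀/r = 4² × 52.9 / 121 ≈ 7.00
Z = 7

7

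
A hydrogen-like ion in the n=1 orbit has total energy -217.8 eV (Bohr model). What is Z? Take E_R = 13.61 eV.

4

E_n = −E_R Z²/n² ⇒ Z² = −E_n n²/E_R = 217.8 × 1² / 13.61 ≈ 16.00
Z = 4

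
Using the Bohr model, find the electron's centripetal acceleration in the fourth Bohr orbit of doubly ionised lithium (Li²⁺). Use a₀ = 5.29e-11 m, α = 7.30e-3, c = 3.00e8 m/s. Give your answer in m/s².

9.56e21 m/s²

r = n²a₀/Z = 2.82e-10 m, v = Zαc/n = 1.64e6 m/s
a = v²/r = (1.64e6)² / 2.82e-10 = 9.56e21 m/s²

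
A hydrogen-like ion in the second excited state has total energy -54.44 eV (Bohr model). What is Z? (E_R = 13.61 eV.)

E_n = −E_R Z²/n² ⇒ Z² = −E_n n²/E_R = 54.44 × 3² / 13.61 ≈ 36.00
Z = 6

6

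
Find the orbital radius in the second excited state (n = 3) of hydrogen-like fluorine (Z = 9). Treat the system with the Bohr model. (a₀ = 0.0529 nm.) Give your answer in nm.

r_n = n²a₀/Z = 3² × 0.0529 / 9
    = 9 × 0.0529 / 9 = 0.0529 nm

0.0529 nm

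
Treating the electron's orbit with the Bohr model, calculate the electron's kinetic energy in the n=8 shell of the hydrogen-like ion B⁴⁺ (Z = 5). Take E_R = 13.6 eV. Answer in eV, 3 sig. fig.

For a Coulomb orbit the virial theorem gives K = −E_n.
E_n = −E_R·Z²/n², so K = E_R·Z²/n² = 13.6 × 5²/8² = 5.31 eV

5.31 eV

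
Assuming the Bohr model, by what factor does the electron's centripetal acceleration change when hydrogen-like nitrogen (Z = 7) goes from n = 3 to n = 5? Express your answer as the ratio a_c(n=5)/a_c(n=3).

a_c ∝ Z^3 · n^-4; with Z fixed, a_c ∝ n^-4.
a_c(n=5)/a_c(n=3) = (5/3)^-4 = 81/625

81/625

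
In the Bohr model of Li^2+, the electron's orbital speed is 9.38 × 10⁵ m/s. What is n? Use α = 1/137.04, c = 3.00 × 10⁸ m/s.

7

v_n = Zαc/n ⇒ n = Zαc/v = 3 × 0.00730 × 3.00 × 10⁸ / 9.38 × 10⁵ ≈ 7.00
n = 7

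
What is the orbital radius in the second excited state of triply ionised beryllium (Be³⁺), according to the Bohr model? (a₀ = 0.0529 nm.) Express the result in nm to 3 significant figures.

0.119 nm

r_n = n²a₀/Z = 3² × 0.0529 / 4
    = 9 × 0.0529 / 4 = 0.119 nm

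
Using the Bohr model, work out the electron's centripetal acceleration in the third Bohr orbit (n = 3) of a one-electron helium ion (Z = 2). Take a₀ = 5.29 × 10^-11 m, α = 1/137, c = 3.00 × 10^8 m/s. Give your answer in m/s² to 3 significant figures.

r = n²a₀/Z = 2.38 × 10^-10 m, v = Zαc/n = 1.46 × 10^6 m/s
a = v²/r = (1.46 × 10^6)² / 2.38 × 10^-10 = 8.95 × 10^21 m/s²

8.95 × 10^21 m/s²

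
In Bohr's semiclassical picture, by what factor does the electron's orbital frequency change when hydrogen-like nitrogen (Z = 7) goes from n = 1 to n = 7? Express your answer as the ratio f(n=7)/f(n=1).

f ∝ Z^2 · n^-3; with Z fixed, f ∝ n^-3.
f(n=7)/f(n=1) = (7/1)^-3 = 1/343

1/343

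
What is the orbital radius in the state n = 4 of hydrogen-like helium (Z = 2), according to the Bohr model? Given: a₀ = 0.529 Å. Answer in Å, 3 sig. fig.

4.23 Å

r_n = n²a₀/Z = 4² × 0.529 / 2
    = 16 × 0.529 / 2 = 4.23 Å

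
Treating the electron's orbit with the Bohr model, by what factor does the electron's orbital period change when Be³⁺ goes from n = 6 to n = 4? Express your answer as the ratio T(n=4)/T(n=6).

T ∝ Z^-2 · n^3; with Z fixed, T ∝ n^3.
T(n=4)/T(n=6) = (4/6)^3 = 8/27

8/27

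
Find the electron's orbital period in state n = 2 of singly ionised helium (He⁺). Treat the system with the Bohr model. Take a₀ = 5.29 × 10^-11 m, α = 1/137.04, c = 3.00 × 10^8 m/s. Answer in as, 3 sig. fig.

304 as

r = n²a₀/Z = 2²·5.29 × 10^-11/2 = 1.06 × 10^-10 m
v = Zαc/n = 2·0.00730·3.00 × 10^8/2 = 2.19 × 10^6 m/s
T = 2πr/v = 3.04 × 10^-16 s = 304 as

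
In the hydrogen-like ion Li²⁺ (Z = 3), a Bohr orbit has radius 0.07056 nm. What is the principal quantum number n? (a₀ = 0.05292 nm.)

2

r_n = n²a₀/Z ⇒ n² = rZ/a₀ = 0.07056 × 3 / 0.05292 ≈ 4.00
n = 2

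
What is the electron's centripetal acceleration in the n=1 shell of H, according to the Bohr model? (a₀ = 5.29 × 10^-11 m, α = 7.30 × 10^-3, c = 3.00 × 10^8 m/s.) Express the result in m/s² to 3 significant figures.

9.07 × 10^22 m/s²

r = n²a₀/Z = 5.29 × 10^-11 m, v = Zαc/n = 2.19 × 10^6 m/s
a = v²/r = (2.19 × 10^6)² / 5.29 × 10^-11 = 9.07 × 10^22 m/s²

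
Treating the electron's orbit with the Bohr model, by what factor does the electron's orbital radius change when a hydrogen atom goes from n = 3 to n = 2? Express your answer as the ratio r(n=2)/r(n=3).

4/9

r ∝ Z^-1 · n^2; with Z fixed, r ∝ n^2.
r(n=2)/r(n=3) = (2/3)^2 = 4/9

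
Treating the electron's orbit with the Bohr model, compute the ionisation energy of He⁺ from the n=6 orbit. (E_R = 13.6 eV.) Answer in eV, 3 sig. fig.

E_n = −E_R·Z²/n² = −13.6 × 2²/6² eV = -1.51 eV
Ionisation energy = −E_n = 1.51 eV

1.51 eV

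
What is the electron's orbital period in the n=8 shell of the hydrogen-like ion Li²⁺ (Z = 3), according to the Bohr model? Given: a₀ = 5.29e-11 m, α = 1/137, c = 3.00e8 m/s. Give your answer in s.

8.63e-15 s

r = n²a₀/Z = 8²·5.29e-11/3 = 1.13e-9 m
v = Zαc/n = 3·0.00730·3.00e8/8 = 8.21e5 m/s
T = 2πr/v = 8.63e-15 s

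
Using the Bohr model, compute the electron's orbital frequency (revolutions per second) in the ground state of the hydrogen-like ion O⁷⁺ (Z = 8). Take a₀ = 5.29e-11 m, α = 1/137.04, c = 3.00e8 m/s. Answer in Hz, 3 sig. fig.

r = n²a₀/Z = 6.61e-12 m, v = Zαc/n = 1.75e7 m/s
f = v/(2πr) = 4.22e17 Hz

4.22e17 Hz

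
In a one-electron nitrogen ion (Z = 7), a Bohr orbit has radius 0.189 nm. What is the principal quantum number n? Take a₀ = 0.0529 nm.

r_n = n²a₀/Z ⇒ n² = rZ/a₀ = 0.189 × 7 / 0.0529 ≈ 25.01
n = 5

5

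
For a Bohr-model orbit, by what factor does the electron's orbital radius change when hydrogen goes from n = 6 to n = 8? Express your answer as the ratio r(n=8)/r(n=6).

r ∝ Z^-1 · n^2; with Z fixed, r ∝ n^2.
r(n=8)/r(n=6) = (8/6)^2 = 16/9

16/9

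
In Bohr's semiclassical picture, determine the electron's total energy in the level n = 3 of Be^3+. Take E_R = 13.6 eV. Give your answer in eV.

-24.2 eV

E_n = −E_R·Z²/n² = −13.6 × 4²/3² = -24.2 eV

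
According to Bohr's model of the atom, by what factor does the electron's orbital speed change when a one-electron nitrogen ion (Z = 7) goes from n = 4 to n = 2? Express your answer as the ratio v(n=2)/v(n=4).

2

v ∝ Z^1 · n^-1; with Z fixed, v ∝ n^-1.
v(n=2)/v(n=4) = (2/4)^-1 = 2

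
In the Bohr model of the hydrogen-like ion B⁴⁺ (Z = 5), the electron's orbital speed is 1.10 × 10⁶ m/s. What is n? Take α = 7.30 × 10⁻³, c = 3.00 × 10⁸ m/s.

v_n = Zαc/n ⇒ n = Zαc/v = 5 × 0.00730 × 3.00 × 10⁸ / 1.10 × 10⁶ ≈ 9.95
n = 10

10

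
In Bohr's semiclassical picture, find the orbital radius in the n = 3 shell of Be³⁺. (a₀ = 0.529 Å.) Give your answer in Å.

r_n = n²a₀/Z = 3² × 0.529 / 4
    = 9 × 0.529 / 4 = 1.19 Å

1.19 Å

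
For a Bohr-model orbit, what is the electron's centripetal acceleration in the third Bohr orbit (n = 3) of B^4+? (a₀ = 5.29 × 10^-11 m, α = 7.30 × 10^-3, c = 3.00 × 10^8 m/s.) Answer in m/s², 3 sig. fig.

r = n²a₀/Z = 9.52 × 10^-11 m, v = Zαc/n = 3.65 × 10^6 m/s
a = v²/r = (3.65 × 10^6)² / 9.52 × 10^-11 = 1.40 × 10^23 m/s²

1.40 × 10^23 m/s²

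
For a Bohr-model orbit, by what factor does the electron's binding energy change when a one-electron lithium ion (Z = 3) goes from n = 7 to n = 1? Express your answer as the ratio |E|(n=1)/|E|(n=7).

49

|E| ∝ Z^2 · n^-2; with Z fixed, |E| ∝ n^-2.
|E|(n=1)/|E|(n=7) = (1/7)^-2 = 49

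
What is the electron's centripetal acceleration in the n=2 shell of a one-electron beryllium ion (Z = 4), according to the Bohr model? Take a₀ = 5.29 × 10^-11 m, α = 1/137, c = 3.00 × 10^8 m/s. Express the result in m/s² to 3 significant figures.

r = n²a₀/Z = 5.29 × 10^-11 m, v = Zαc/n = 4.38 × 10^6 m/s
a = v²/r = (4.38 × 10^6)² / 5.29 × 10^-11 = 3.63 × 10^23 m/s²

3.63 × 10^23 m/s²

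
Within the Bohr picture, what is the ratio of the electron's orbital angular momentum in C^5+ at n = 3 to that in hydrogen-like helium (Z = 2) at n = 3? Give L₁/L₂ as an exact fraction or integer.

1

L = nℏ is independent of Z.
L₁/L₂ = n₁/n₂ = 3/3 = 1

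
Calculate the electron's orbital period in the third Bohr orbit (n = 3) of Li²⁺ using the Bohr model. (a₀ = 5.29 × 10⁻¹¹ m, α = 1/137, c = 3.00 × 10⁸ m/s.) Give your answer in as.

455 as

r = n²a₀/Z = 3²·5.29 × 10⁻¹¹/3 = 1.59 × 10⁻¹⁰ m
v = Zαc/n = 3·0.00730·3.00 × 10⁸/3 = 2.19 × 10⁶ m/s
T = 2πr/v = 4.55 × 10⁻¹⁶ s = 455 as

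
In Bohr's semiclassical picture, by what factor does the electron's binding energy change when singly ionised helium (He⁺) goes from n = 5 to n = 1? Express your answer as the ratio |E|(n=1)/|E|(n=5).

|E| ∝ Z^2 · n^-2; with Z fixed, |E| ∝ n^-2.
|E|(n=1)/|E|(n=5) = (1/5)^-2 = 25

25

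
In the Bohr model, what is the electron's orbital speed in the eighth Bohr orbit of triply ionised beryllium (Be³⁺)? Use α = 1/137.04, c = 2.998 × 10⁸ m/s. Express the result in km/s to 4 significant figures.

1094 km/s

v_n = Zαc/n = 4 × 0.007297 × 2.998 × 10⁸ / 8
    = 1094 km/s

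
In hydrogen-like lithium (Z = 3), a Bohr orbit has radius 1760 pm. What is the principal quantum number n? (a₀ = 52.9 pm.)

r_n = n²a₀/Z ⇒ n² = rZ/a₀ = 1760 × 3 / 52.9 ≈ 99.81
n = 10

10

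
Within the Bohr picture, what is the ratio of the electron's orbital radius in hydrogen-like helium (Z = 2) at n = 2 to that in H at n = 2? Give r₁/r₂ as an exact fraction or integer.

r ∝ Z^-1 · n^2
r₁/r₂ = (2/1)^-1 · (2/2)^2 = 1/2

1/2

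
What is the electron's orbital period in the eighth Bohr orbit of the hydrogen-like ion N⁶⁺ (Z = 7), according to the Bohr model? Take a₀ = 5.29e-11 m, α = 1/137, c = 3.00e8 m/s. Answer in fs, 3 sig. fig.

r = n²a₀/Z = 8²·5.29e-11/7 = 4.84e-10 m
v = Zαc/n = 7·0.00730·3.00e8/8 = 1.92e6 m/s
T = 2πr/v = 1.59e-15 s = 1.59 fs

1.59 fs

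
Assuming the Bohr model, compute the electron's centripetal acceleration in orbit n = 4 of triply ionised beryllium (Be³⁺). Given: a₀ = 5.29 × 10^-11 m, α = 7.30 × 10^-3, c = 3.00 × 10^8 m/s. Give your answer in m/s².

r = n²a₀/Z = 2.12 × 10^-10 m, v = Zαc/n = 2.19 × 10^6 m/s
a = v²/r = (2.19 × 10^6)² / 2.12 × 10^-10 = 2.27 × 10^22 m/s²

2.27 × 10^22 m/s²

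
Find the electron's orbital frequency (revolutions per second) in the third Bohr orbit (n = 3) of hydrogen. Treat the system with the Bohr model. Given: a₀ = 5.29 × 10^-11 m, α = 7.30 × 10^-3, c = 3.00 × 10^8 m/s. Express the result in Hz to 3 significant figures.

r = n²a₀/Z = 4.76 × 10^-10 m, v = Zαc/n = 7.30 × 10^5 m/s
f = v/(2πr) = 2.44 × 10^14 Hz

2.44 × 10^14 Hz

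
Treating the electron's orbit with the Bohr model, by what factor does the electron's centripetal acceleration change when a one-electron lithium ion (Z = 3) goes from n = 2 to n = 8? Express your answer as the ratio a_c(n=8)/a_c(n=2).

a_c ∝ Z^3 · n^-4; with Z fixed, a_c ∝ n^-4.
a_c(n=8)/a_c(n=2) = (8/2)^-4 = 1/256

1/256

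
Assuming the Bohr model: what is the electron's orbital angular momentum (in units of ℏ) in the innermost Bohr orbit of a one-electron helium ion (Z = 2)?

L_n = nℏ, so L/ℏ = n = 1.

1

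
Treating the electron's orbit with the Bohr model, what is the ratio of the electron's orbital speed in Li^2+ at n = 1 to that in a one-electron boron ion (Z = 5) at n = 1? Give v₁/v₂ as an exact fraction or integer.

3/5

v ∝ Z^1 · n^-1
v₁/v₂ = (3/5)^1 · (1/1)^-1 = 3/5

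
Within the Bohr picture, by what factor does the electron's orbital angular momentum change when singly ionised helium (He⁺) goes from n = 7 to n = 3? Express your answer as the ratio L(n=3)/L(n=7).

3/7

L = nℏ depends only on n, so L ∝ n.
L(n=3)/L(n=7) = (3/7)^1 = 3/7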